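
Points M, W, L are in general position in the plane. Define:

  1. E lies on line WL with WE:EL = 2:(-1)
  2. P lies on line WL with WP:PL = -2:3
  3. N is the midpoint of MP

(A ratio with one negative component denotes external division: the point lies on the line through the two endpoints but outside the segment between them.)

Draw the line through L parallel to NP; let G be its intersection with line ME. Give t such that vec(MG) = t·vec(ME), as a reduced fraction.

Assign M = (0, 0), W = (1, 0), L = (0, 1) — the answer is frame-independent, so this choice is without loss of generality.
1. E lies on line WL with WE:EL = 2:(-1) ⇒ E = (-1, 2)
2. P lies on line WL with WP:PL = -2:3 ⇒ P = (3, -2)
3. N is the midpoint of MP ⇒ N = (3/2, -1)
through L parallel to NP: direction (3/2, -1); meets ME at G = (-3/4, 3/2)
G = M + t·(E−M) with t = 3/4

t = 3/4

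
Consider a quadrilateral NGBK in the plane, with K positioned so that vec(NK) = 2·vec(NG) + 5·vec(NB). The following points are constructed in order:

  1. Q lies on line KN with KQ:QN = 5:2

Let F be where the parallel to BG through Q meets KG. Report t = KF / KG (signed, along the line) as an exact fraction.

t = 5/6

Set N = (0, 0), G = (1, 0), B = (0, 1), K = (2, 5); any affine frame gives the same invariant.
1. Q lies on line KN with KQ:QN = 5:2 ⇒ Q = (4/7, 10/7)
through Q parallel to BG: direction (1, -1); meets KG at F = (7/6, 5/6)
F = K + t·(G−K) with t = 5/6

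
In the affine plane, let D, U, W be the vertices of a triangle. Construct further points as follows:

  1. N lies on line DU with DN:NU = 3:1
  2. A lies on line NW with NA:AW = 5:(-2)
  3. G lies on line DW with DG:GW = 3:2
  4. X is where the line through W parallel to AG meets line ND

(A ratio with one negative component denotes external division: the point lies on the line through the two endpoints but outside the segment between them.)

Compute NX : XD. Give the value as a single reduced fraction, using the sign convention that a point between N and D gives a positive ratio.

Set D = (0, 0), U = (1, 0), W = (0, 1); any affine frame gives the same invariant.
1. N lies on line DU with DN:NU = 3:1 ⇒ N = (3/4, 0)
2. A lies on line NW with NA:AW = 5:(-2) ⇒ A = (-1/2, 5/3)
3. G lies on line DW with DG:GW = 3:2 ⇒ G = (0, 3/5)
4. X is where the line through W parallel to AG meets line ND ⇒ X = (15/32, 0)
X = N + t·(D−N) with t = 3/8, so NX:XD = t:(1−t) = 3/8:5/8

NX:XD = 3/5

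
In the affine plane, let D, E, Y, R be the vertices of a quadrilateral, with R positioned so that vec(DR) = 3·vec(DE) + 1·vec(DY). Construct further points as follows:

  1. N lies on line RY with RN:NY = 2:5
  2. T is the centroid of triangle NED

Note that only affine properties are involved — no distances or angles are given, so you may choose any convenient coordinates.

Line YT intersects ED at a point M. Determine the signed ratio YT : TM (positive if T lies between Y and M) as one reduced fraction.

Set D = (0, 0), E = (1, 0), Y = (0, 1), R = (3, 1); any affine frame gives the same invariant.
1. N lies on line RY with RN:NY = 2:5 ⇒ N = (15/7, 1)
2. T is the centroid of triangle NED ⇒ T = (22/21, 1/3)
line YT meets ED at M = (11/7, 0)
T = Y + t·(M−Y) with t = 2/3, so YT:TM = 2/3:1/3

YT:TM = 2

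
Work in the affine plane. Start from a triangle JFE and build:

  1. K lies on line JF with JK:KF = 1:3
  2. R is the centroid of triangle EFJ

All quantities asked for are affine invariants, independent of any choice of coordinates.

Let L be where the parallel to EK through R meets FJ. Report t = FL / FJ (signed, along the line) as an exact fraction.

t = 7/12

Choose coordinates J = (0, 0), F = (1, 0), E = (0, 1).
1. K lies on line JF with JK:KF = 1:3 ⇒ K = (1/4, 0)
2. R is the centroid of triangle EFJ ⇒ R = (1/3, 1/3)
through R parallel to EK: direction (1/4, -1); meets FJ at L = (5/12, 0)
L = F + t·(J−F) with t = 7/12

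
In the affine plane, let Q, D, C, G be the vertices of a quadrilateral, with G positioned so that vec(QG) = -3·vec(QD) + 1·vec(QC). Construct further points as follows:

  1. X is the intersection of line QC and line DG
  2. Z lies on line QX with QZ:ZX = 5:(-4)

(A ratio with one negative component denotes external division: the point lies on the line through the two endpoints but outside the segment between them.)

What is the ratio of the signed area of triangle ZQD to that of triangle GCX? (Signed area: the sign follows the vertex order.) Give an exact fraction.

Work in coordinates with Q = (0, 0), D = (1, 0), C = (0, 1), G = (-3, 1).
1. X is the intersection of line QC and line DG ⇒ X = (0, 1/4)
2. Z lies on line QX with QZ:ZX = 5:(-4) ⇒ Z = (0, 5/4)
2·[ZQD] = 5/4, 2·[GCX] = -9/4
[ZQD]:[GCX] = 5/4:-9/4 = -5/9

[ZQD]:[GCX] = -5/9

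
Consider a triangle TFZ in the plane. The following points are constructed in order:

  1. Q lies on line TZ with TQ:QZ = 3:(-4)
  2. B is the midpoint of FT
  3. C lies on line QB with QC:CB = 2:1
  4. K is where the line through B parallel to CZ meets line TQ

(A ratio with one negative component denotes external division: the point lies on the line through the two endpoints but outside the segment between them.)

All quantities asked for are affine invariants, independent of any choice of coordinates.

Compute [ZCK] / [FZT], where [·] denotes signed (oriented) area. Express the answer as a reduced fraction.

Choose coordinates T = (0, 0), F = (1, 0), Z = (0, 1).
1. Q lies on line TZ with TQ:QZ = 3:(-4) ⇒ Q = (0, -3)
2. B is the midpoint of FT ⇒ B = (1/2, 0)
3. C lies on line QB with QC:CB = 2:1 ⇒ C = (1/3, -1)
4. K is where the line through B parallel to CZ meets line TQ ⇒ K = (0, 3)
2·[ZCK] = 2/3, 2·[FZT] = 1
[ZCK]:[FZT] = 2/3:1 = 2/3

[ZCK]:[FZT] = 2/3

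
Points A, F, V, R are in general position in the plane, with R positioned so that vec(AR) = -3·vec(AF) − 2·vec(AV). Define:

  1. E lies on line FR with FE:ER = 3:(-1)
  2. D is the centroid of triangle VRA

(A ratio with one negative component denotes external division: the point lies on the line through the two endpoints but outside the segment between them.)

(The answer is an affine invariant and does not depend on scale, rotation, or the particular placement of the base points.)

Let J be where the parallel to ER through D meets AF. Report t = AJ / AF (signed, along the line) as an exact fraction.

Set A = (0, 0), F = (1, 0), V = (0, 1), R = (-3, -2); any affine frame gives the same invariant.
1. E lies on line FR with FE:ER = 3:(-1) ⇒ E = (-5, -3)
2. D is the centroid of triangle VRA ⇒ D = (-1, -1/3)
through D parallel to ER: direction (2, 1); meets AF at J = (-1/3, 0)
J = A + t·(F−A) with t = -1/3

t = -1/3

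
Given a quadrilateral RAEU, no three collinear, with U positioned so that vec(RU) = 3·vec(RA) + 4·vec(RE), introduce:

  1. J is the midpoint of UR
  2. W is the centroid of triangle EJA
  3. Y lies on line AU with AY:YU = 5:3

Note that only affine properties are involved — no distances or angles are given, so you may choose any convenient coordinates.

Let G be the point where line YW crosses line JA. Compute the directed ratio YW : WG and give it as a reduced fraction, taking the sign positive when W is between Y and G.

YW:WG = -5/2

Set R = (0, 0), A = (1, 0), E = (0, 1), U = (3, 4); any affine frame gives the same invariant.
1. J is the midpoint of UR ⇒ J = (3/2, 2)
2. W is the centroid of triangle EJA ⇒ W = (5/6, 1)
3. Y lies on line AU with AY:YU = 5:3 ⇒ Y = (9/4, 5/2)
line YW meets JA at G = (7/5, 8/5)
W = Y + t·(G−Y) with t = 5/3, so YW:WG = 5/3:-2/3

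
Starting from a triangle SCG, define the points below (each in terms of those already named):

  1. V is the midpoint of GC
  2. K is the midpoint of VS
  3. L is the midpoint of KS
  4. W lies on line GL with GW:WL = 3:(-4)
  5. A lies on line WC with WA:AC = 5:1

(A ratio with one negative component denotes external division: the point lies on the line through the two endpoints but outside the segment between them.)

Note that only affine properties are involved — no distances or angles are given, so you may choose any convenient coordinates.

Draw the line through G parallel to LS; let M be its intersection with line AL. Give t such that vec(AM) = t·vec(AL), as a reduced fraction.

Set S = (0, 0), C = (1, 0), G = (0, 1); any affine frame gives the same invariant.
1. V is the midpoint of GC ⇒ V = (1/2, 1/2)
2. K is the midpoint of VS ⇒ K = (1/4, 1/4)
3. L is the midpoint of KS ⇒ L = (1/8, 1/8)
4. W lies on line GL with GW:WL = 3:(-4) ⇒ W = (-3/8, 29/8)
5. A lies on line WC with WA:AC = 5:1 ⇒ A = (37/48, 29/48)
through G parallel to LS: direction (-1/8, -1/8); meets AL at M = (-15/4, -11/4)
M = A + t·(L−A) with t = 7

t = 7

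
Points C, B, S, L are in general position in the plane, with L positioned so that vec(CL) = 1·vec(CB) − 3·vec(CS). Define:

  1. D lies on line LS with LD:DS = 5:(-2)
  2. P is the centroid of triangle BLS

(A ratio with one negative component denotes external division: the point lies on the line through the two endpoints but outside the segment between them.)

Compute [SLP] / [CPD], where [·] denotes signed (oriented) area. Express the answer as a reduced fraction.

Work in coordinates with C = (0, 0), B = (1, 0), S = (0, 1), L = (1, -3).
1. D lies on line LS with LD:DS = 5:(-2) ⇒ D = (-2/3, 11/3)
2. P is the centroid of triangle BLS ⇒ P = (2/3, -2/3)
2·[SLP] = 1, 2·[CPD] = 2
[SLP]:[CPD] = 1:2 = 1/2

[SLP]:[CPD] = 1/2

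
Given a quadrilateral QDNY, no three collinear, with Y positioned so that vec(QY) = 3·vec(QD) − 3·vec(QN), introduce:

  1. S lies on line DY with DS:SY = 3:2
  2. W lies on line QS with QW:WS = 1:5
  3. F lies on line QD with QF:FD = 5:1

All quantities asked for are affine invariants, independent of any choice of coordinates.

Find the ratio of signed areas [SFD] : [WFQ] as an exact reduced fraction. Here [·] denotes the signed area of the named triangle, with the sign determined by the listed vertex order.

Work in coordinates with Q = (0, 0), D = (1, 0), N = (0, 1), Y = (3, -3).
1. S lies on line DY with DS:SY = 3:2 ⇒ S = (11/5, -9/5)
2. W lies on line QS with QW:WS = 1:5 ⇒ W = (11/30, -3/10)
3. F lies on line QD with QF:FD = 5:1 ⇒ F = (5/6, 0)
2·[SFD] = -3/10, 2·[WFQ] = 1/4
[SFD]:[WFQ] = -3/10:1/4 = -6/5

[SFD]:[WFQ] = -6/5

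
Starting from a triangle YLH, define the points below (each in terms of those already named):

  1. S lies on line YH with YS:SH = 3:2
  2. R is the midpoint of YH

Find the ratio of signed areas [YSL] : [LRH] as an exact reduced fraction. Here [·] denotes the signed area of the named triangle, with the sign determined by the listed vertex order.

Assign Y = (0, 0), L = (1, 0), H = (0, 1) — the answer is frame-independent, so this choice is without loss of generality.
1. S lies on line YH with YS:SH = 3:2 ⇒ S = (0, 3/5)
2. R is the midpoint of YH ⇒ R = (0, 1/2)
2·[YSL] = -3/5, 2·[LRH] = -1/2
[YSL]:[LRH] = -3/5:-1/2 = 6/5

[YSL]:[LRH] = 6/5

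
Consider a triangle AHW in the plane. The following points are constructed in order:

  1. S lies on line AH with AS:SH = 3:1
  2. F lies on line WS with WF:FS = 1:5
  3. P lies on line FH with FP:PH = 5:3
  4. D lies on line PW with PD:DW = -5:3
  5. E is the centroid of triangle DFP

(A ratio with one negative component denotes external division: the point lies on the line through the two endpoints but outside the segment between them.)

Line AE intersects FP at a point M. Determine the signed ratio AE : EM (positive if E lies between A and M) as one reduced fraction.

AE:EM = -25

Set A = (0, 0), H = (1, 0), W = (0, 1); any affine frame gives the same invariant.
1. S lies on line AH with AS:SH = 3:1 ⇒ S = (3/4, 0)
2. F lies on line WS with WF:FS = 1:5 ⇒ F = (1/8, 5/6)
3. P lies on line FH with FP:PH = 5:3 ⇒ P = (43/64, 5/16)
4. D lies on line PW with PD:DW = -5:3 ⇒ D = (-129/128, 65/32)
5. E is the centroid of triangle DFP ⇒ E = (-9/128, 305/288)
line AE meets FP at M = (-27/400, 61/60)
E = A + t·(M−A) with t = 25/24, so AE:EM = 25/24:-1/24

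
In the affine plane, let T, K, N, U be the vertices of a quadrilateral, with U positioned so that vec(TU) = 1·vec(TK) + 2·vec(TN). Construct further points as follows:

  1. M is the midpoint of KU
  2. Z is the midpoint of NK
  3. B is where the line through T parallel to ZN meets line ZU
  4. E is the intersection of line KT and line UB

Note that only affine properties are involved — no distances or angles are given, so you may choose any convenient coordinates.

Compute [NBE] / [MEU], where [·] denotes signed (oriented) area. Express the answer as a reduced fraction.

[NBE]:[MEU] = -1/4

Work in coordinates with T = (0, 0), K = (1, 0), N = (0, 1), U = (1, 2).
1. M is the midpoint of KU ⇒ M = (1, 1)
2. Z is the midpoint of NK ⇒ Z = (1/2, 1/2)
3. B is where the line through T parallel to ZN meets line ZU ⇒ B = (1/4, -1/4)
4. E is the intersection of line KT and line UB ⇒ E = (1/3, 0)
2·[NBE] = 1/6, 2·[MEU] = -2/3
[NBE]:[MEU] = 1/6:-2/3 = -1/4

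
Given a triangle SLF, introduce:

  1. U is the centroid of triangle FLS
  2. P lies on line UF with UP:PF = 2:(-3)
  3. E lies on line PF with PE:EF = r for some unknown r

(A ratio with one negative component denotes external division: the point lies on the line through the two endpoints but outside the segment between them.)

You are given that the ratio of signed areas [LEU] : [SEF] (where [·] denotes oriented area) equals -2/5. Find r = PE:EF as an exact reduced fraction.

r = 4/5

Work in coordinates with S = (0, 0), L = (1, 0), F = (0, 1).
1. U is the centroid of triangle FLS ⇒ U = (1/3, 1/3)
2. P lies on line UF with UP:PF = 2:(-3) ⇒ P = (1, -1)
3. With PE:EF = r, write λ = r/(r+1) so E = P + λ·(F−P); E is affine-linear in λ
Every point depending on E is an affine combination of E and λ-independent points, so each such coordinate is linear in λ; the λ² term in each signed area is a multiple of (F−P)×(F−P) = 0, so 2·[LEU] and 2·[SEF] are each linear in λ. Evaluating at λ=0 and λ=1:
  2·[LEU] = λ − 2/3,   2·[SEF] = −λ + 1
So [LEU]:[SEF] = (λ − 2/3) / (−λ + 1). Setting this equal to -2/5:
  λ − 2/3 = -2/5·(−λ + 1)  ⇒  λ = 4/9
Then r = λ/(1−λ) = (4/9)/(5/9) = 4/5. Check: with r = 4/5, E = (5/9, -1/9) and [LEU]:[SEF] = -2/5 as required.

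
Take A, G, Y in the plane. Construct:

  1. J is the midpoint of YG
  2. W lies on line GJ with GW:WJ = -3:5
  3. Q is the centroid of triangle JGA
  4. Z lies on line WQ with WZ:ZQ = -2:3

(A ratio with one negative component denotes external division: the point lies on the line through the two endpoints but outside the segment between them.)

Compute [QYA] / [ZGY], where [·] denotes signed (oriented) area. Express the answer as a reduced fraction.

[QYA]:[ZGY] = -3/4

Assign A = (0, 0), G = (1, 0), Y = (0, 1) — the answer is frame-independent, so this choice is without loss of generality.
1. J is the midpoint of YG ⇒ J = (1/2, 1/2)
2. W lies on line GJ with GW:WJ = -3:5 ⇒ W = (7/4, -3/4)
3. Q is the centroid of triangle JGA ⇒ Q = (1/2, 1/6)
4. Z lies on line WQ with WZ:ZQ = -2:3 ⇒ Z = (17/4, -31/12)
2·[QYA] = 1/2, 2·[ZGY] = -2/3
[QYA]:[ZGY] = 1/2:-2/3 = -3/4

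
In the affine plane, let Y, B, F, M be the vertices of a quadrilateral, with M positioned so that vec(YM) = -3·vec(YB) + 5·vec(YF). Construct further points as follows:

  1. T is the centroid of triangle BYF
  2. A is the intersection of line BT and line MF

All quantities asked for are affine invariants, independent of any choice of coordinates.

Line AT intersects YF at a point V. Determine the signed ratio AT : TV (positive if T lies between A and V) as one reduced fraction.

AT:TV = 4/5

Choose coordinates Y = (0, 0), B = (1, 0), F = (0, 1), M = (-3, 5).
1. T is the centroid of triangle BYF ⇒ T = (1/3, 1/3)
2. A is the intersection of line BT and line MF ⇒ A = (3/5, 1/5)
line AT meets YF at V = (0, 1/2)
T = A + t·(V−A) with t = 4/9, so AT:TV = 4/9:5/9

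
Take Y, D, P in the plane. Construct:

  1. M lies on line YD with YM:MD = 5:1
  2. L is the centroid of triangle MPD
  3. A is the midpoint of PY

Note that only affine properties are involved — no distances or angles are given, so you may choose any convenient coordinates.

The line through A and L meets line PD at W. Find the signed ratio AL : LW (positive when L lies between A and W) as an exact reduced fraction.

Work in coordinates with Y = (0, 0), D = (1, 0), P = (0, 1).
1. M lies on line YD with YM:MD = 5:1 ⇒ M = (5/6, 0)
2. L is the centroid of triangle MPD ⇒ L = (11/18, 1/3)
3. A is the midpoint of PY ⇒ A = (0, 1/2)
line AL meets PD at W = (11/16, 5/16)
L = A + t·(W−A) with t = 8/9, so AL:LW = 8/9:1/9

AL:LW = 8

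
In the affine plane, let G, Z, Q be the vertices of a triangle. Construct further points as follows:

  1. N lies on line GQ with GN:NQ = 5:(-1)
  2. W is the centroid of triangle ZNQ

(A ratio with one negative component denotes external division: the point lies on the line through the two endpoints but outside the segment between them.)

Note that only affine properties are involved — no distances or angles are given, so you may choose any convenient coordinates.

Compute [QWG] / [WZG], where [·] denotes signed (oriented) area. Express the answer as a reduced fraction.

Assign G = (0, 0), Z = (1, 0), Q = (0, 1) — the answer is frame-independent, so this choice is without loss of generality.
1. N lies on line GQ with GN:NQ = 5:(-1) ⇒ N = (0, 5/4)
2. W is the centroid of triangle ZNQ ⇒ W = (1/3, 3/4)
2·[QWG] = -1/3, 2·[WZG] = -3/4
[QWG]:[WZG] = -1/3:-3/4 = 4/9

[QWG]:[WZG] = 4/9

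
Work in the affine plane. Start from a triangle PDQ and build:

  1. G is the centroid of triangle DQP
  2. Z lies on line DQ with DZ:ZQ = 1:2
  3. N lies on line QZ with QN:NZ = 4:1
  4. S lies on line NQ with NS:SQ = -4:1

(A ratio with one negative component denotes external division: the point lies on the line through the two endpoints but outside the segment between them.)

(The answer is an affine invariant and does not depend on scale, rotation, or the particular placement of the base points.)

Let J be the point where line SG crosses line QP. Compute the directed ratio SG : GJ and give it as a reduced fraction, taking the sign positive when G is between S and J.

Work in coordinates with P = (0, 0), D = (1, 0), Q = (0, 1).
1. G is the centroid of triangle DQP ⇒ G = (1/3, 1/3)
2. Z lies on line DQ with DZ:ZQ = 1:2 ⇒ Z = (2/3, 1/3)
3. N lies on line QZ with QN:NZ = 4:1 ⇒ N = (8/15, 7/15)
4. S lies on line NQ with NS:SQ = -4:1 ⇒ S = (-8/45, 53/45)
line SG meets QP at J = (0, 61/69)
G = S + t·(J−S) with t = 23/8, so SG:GJ = 23/8:-15/8

SG:GJ = -23/15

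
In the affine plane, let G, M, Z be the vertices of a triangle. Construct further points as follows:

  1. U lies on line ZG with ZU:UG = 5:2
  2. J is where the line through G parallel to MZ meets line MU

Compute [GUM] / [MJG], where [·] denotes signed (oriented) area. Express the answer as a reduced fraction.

[GUM]:[MJG] = -5/7

Choose coordinates G = (0, 0), M = (1, 0), Z = (0, 1).
1. U lies on line ZG with ZU:UG = 5:2 ⇒ U = (0, 2/7)
2. J is where the line through G parallel to MZ meets line MU ⇒ J = (-2/5, 2/5)
2·[GUM] = -2/7, 2·[MJG] = 2/5
[GUM]:[MJG] = -2/7:2/5 = -5/7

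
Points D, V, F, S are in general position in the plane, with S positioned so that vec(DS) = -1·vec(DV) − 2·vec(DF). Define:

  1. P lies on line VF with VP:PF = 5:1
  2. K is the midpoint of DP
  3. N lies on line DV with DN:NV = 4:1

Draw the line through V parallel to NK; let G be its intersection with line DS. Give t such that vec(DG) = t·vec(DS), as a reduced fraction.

Set D = (0, 0), V = (1, 0), F = (0, 1), S = (-1, -2); any affine frame gives the same invariant.
1. P lies on line VF with VP:PF = 5:1 ⇒ P = (1/6, 5/6)
2. K is the midpoint of DP ⇒ K = (1/12, 5/12)
3. N lies on line DV with DN:NV = 4:1 ⇒ N = (4/5, 0)
through V parallel to NK: direction (-43/60, 5/12); meets DS at G = (25/111, 50/111)
G = D + t·(S−D) with t = -25/111

t = -25/111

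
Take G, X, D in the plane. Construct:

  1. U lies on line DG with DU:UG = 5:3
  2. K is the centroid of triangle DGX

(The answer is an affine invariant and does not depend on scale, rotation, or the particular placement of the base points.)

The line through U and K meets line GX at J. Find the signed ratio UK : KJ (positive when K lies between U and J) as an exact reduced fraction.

UK:KJ = 1/8

Assign G = (0, 0), X = (1, 0), D = (0, 1) — the answer is frame-independent, so this choice is without loss of generality.
1. U lies on line DG with DU:UG = 5:3 ⇒ U = (0, 3/8)
2. K is the centroid of triangle DGX ⇒ K = (1/3, 1/3)
line UK meets GX at J = (3, 0)
K = U + t·(J−U) with t = 1/9, so UK:KJ = 1/9:8/9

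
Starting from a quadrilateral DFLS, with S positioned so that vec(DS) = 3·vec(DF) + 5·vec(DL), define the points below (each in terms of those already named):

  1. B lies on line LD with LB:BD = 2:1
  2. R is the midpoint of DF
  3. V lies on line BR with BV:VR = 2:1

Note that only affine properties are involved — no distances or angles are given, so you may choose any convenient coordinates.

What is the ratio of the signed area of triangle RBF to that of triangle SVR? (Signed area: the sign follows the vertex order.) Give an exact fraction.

Choose coordinates D = (0, 0), F = (1, 0), L = (0, 1), S = (3, 5).
1. B lies on line LD with LB:BD = 2:1 ⇒ B = (0, 1/3)
2. R is the midpoint of DF ⇒ R = (1/2, 0)
3. V lies on line BR with BV:VR = 2:1 ⇒ V = (1/3, 1/9)
2·[RBF] = -1/6, 2·[SVR] = 10/9
[RBF]:[SVR] = -1/6:10/9 = -3/20

[RBF]:[SVR] = -3/20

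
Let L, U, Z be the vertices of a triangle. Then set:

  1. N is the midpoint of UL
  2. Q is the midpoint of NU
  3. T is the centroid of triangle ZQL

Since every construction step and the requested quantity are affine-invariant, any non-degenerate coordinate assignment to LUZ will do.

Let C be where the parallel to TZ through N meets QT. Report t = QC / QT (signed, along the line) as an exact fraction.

t = 2/3

Work in coordinates with L = (0, 0), U = (1, 0), Z = (0, 1).
1. N is the midpoint of UL ⇒ N = (1/2, 0)
2. Q is the midpoint of NU ⇒ Q = (3/4, 0)
3. T is the centroid of triangle ZQL ⇒ T = (1/4, 1/3)
through N parallel to TZ: direction (-1/4, 2/3); meets QT at C = (5/12, 2/9)
C = Q + t·(T−Q) with t = 2/3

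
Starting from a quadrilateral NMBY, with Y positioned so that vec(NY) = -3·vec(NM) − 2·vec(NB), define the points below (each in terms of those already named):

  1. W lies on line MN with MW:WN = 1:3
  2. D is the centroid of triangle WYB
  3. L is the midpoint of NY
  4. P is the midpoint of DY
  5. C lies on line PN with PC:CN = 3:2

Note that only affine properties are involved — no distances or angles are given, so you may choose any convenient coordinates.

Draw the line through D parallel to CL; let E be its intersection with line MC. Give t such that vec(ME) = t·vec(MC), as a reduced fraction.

t = 41/35

Assign N = (0, 0), M = (1, 0), B = (0, 1), Y = (-3, -2) — the answer is frame-independent, so this choice is without loss of generality.
1. W lies on line MN with MW:WN = 1:3 ⇒ W = (3/4, 0)
2. D is the centroid of triangle WYB ⇒ D = (-3/4, -1/3)
3. L is the midpoint of NY ⇒ L = (-3/2, -1)
4. P is the midpoint of DY ⇒ P = (-15/8, -7/6)
5. C lies on line PN with PC:CN = 3:2 ⇒ C = (-3/4, -7/15)
through D parallel to CL: direction (-3/4, -8/15); meets MC at E = (-21/20, -41/75)
E = M + t·(C−M) with t = 41/35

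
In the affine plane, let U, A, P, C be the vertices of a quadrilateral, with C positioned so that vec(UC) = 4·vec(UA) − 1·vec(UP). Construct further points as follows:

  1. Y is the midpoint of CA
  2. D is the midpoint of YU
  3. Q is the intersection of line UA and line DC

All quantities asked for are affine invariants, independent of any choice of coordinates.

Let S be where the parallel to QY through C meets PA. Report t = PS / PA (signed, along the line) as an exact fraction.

t = 7/5

Set U = (0, 0), A = (1, 0), P = (0, 1), C = (4, -1); any affine frame gives the same invariant.
1. Y is the midpoint of CA ⇒ Y = (5/2, -1/2)
2. D is the midpoint of YU ⇒ D = (5/4, -1/4)
3. Q is the intersection of line UA and line DC ⇒ Q = (1/3, 0)
through C parallel to QY: direction (13/6, -1/2); meets PA at S = (7/5, -2/5)
S = P + t·(A−P) with t = 7/5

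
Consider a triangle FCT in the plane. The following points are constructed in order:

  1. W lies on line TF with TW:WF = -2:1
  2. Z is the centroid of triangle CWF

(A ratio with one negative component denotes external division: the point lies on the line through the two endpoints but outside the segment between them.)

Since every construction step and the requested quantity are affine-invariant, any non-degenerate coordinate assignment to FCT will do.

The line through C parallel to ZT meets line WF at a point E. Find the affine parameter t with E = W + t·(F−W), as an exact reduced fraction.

t = 5

Assign F = (0, 0), C = (1, 0), T = (0, 1) — the answer is frame-independent, so this choice is without loss of generality.
1. W lies on line TF with TW:WF = -2:1 ⇒ W = (0, -1)
2. Z is the centroid of triangle CWF ⇒ Z = (1/3, -1/3)
through C parallel to ZT: direction (-1/3, 4/3); meets WF at E = (0, 4)
E = W + t·(F−W) with t = 5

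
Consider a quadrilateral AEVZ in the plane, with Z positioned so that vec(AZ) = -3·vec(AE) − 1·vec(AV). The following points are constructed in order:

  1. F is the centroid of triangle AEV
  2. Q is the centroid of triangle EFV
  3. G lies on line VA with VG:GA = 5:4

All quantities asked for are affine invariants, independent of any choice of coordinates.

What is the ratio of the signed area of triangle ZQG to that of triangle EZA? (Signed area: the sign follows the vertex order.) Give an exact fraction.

Set A = (0, 0), E = (1, 0), V = (0, 1), Z = (-3, -1); any affine frame gives the same invariant.
1. F is the centroid of triangle AEV ⇒ F = (1/3, 1/3)
2. Q is the centroid of triangle EFV ⇒ Q = (4/9, 4/9)
3. G lies on line VA with VG:GA = 5:4 ⇒ G = (0, 4/9)
2·[ZQG] = 52/81, 2·[EZA] = -1
[ZQG]:[EZA] = 52/81:-1 = -52/81

[ZQG]:[EZA] = -52/81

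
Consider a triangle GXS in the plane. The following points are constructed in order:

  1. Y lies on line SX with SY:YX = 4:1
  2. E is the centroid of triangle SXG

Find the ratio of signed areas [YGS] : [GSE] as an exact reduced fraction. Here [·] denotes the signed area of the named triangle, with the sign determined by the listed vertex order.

Assign G = (0, 0), X = (1, 0), S = (0, 1) — the answer is frame-independent, so this choice is without loss of generality.
1. Y lies on line SX with SY:YX = 4:1 ⇒ Y = (4/5, 1/5)
2. E is the centroid of triangle SXG ⇒ E = (1/3, 1/3)
2·[YGS] = -4/5, 2·[GSE] = -1/3
[YGS]:[GSE] = -4/5:-1/3 = 12/5

[YGS]:[GSE] = 12/5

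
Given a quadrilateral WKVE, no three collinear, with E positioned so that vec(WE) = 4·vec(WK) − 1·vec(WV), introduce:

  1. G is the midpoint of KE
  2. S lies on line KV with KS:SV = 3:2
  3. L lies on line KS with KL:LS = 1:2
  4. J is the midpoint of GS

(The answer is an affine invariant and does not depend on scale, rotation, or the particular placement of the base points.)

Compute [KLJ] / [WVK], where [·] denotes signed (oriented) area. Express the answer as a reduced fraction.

Assign W = (0, 0), K = (1, 0), V = (0, 1), E = (4, -1) — the answer is frame-independent, so this choice is without loss of generality.
1. G is the midpoint of KE ⇒ G = (5/2, -1/2)
2. S lies on line KV with KS:SV = 3:2 ⇒ S = (2/5, 3/5)
3. L lies on line KS with KL:LS = 1:2 ⇒ L = (4/5, 1/5)
4. J is the midpoint of GS ⇒ J = (29/20, 1/20)
2·[KLJ] = -1/10, 2·[WVK] = -1
[KLJ]:[WVK] = -1/10:-1 = 1/10

[KLJ]:[WVK] = 1/10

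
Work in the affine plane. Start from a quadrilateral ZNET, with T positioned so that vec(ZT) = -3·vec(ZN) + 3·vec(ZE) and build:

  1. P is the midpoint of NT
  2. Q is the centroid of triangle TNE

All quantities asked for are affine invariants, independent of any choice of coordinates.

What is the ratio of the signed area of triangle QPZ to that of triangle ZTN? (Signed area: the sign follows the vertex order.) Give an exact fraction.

Work in coordinates with Z = (0, 0), N = (1, 0), E = (0, 1), T = (-3, 3).
1. P is the midpoint of NT ⇒ P = (-1, 3/2)
2. Q is the centroid of triangle TNE ⇒ Q = (-2/3, 4/3)
2·[QPZ] = 1/3, 2·[ZTN] = -3
[QPZ]:[ZTN] = 1/3:-3 = -1/9

[QPZ]:[ZTN] = -1/9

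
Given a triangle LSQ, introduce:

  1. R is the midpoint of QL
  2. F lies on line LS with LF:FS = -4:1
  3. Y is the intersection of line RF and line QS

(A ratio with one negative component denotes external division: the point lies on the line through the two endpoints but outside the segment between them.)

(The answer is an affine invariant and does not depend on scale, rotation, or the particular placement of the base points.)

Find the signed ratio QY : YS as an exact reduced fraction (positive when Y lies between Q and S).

QY:YS = 4

Work in coordinates with L = (0, 0), S = (1, 0), Q = (0, 1).
1. R is the midpoint of QL ⇒ R = (0, 1/2)
2. F lies on line LS with LF:FS = -4:1 ⇒ F = (4/3, 0)
3. Y is the intersection of line RF and line QS ⇒ Y = (4/5, 1/5)
Y = Q + t·(S−Q) with t = 4/5, so QY:YS = t:(1−t) = 4/5:1/5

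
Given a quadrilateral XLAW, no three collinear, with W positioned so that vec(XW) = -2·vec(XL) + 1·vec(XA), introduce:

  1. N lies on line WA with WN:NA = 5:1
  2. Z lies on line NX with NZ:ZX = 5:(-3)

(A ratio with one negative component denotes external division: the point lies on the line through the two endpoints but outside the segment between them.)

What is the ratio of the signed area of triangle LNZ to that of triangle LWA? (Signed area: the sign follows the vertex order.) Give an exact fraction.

[LNZ]:[LWA] = -5/4

Assign X = (0, 0), L = (1, 0), A = (0, 1), W = (-2, 1) — the answer is frame-independent, so this choice is without loss of generality.
1. N lies on line WA with WN:NA = 5:1 ⇒ N = (-1/3, 1)
2. Z lies on line NX with NZ:ZX = 5:(-3) ⇒ Z = (1/2, -3/2)
2·[LNZ] = 5/2, 2·[LWA] = -2
[LNZ]:[LWA] = 5/2:-2 = -5/4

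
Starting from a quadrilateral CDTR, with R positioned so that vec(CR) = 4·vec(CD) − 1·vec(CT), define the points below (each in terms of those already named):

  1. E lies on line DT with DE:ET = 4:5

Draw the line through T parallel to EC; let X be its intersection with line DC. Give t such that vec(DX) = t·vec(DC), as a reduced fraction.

t = 9/4

Assign C = (0, 0), D = (1, 0), T = (0, 1), R = (4, -1) — the answer is frame-independent, so this choice is without loss of generality.
1. E lies on line DT with DE:ET = 4:5 ⇒ E = (5/9, 4/9)
through T parallel to EC: direction (-5/9, -4/9); meets DC at X = (-5/4, 0)
X = D + t·(C−D) with t = 9/4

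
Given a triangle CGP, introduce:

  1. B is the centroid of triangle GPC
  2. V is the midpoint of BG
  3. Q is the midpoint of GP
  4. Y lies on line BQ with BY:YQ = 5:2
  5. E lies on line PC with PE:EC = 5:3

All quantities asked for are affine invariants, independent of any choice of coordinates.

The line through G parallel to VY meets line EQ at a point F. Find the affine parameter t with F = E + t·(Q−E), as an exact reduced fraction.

Set C = (0, 0), G = (1, 0), P = (0, 1); any affine frame gives the same invariant.
1. B is the centroid of triangle GPC ⇒ B = (1/3, 1/3)
2. V is the midpoint of BG ⇒ V = (2/3, 1/6)
3. Q is the midpoint of GP ⇒ Q = (1/2, 1/2)
4. Y lies on line BQ with BY:YQ = 5:2 ⇒ Y = (19/42, 19/42)
5. E lies on line PC with PE:EC = 5:3 ⇒ E = (0, 3/8)
through G parallel to VY: direction (-3/14, 2/7); meets EQ at F = (23/38, 10/19)
F = E + t·(Q−E) with t = 23/19

t = 23/19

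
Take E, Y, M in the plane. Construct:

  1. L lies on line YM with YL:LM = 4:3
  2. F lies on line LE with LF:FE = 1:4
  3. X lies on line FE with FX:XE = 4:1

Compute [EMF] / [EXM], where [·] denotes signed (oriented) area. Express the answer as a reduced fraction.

Work in coordinates with E = (0, 0), Y = (1, 0), M = (0, 1).
1. L lies on line YM with YL:LM = 4:3 ⇒ L = (3/7, 4/7)
2. F lies on line LE with LF:FE = 1:4 ⇒ F = (12/35, 16/35)
3. X lies on line FE with FX:XE = 4:1 ⇒ X = (12/175, 16/175)
2·[EMF] = -12/35, 2·[EXM] = 12/175
[EMF]:[EXM] = -12/35:12/175 = -5

[EMF]:[EXM] = -5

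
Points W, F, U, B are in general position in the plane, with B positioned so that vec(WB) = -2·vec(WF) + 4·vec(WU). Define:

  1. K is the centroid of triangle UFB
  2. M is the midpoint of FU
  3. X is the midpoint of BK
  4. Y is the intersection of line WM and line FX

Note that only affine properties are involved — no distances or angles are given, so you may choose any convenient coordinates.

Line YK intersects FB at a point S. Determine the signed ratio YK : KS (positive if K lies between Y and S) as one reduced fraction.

Choose coordinates W = (0, 0), F = (1, 0), U = (0, 1), B = (-2, 4).
1. K is the centroid of triangle UFB ⇒ K = (-1/3, 5/3)
2. M is the midpoint of FU ⇒ M = (1/2, 1/2)
3. X is the midpoint of BK ⇒ X = (-7/6, 17/6)
4. Y is the intersection of line WM and line FX ⇒ Y = (17/30, 17/30)
line YK meets FB at S = (2/3, 4/9)
K = Y + t·(S−Y) with t = -9, so YK:KS = -9:10

YK:KS = -9/10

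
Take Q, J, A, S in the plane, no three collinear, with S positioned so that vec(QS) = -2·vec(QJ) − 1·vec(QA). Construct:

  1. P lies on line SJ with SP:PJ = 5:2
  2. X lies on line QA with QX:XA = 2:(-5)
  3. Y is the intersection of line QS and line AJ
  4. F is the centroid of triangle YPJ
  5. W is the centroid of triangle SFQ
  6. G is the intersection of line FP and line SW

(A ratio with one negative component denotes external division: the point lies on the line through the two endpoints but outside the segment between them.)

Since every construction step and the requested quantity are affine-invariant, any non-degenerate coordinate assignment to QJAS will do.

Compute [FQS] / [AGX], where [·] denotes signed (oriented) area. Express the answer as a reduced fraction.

[FQS]:[AGX] = -54/185

Work in coordinates with Q = (0, 0), J = (1, 0), A = (0, 1), S = (-2, -1).
1. P lies on line SJ with SP:PJ = 5:2 ⇒ P = (1/7, -2/7)
2. X lies on line QA with QX:XA = 2:(-5) ⇒ X = (0, -2/3)
3. Y is the intersection of line QS and line AJ ⇒ Y = (2/3, 1/3)
4. F is the centroid of triangle YPJ ⇒ F = (38/63, 1/63)
5. W is the centroid of triangle SFQ ⇒ W = (-88/189, -62/189)
6. G is the intersection of line FP and line SW ⇒ G = (74/63, 713/1827)
2·[FQS] = 4/7, 2·[AGX] = -370/189
[FQS]:[AGX] = 4/7:-370/189 = -54/185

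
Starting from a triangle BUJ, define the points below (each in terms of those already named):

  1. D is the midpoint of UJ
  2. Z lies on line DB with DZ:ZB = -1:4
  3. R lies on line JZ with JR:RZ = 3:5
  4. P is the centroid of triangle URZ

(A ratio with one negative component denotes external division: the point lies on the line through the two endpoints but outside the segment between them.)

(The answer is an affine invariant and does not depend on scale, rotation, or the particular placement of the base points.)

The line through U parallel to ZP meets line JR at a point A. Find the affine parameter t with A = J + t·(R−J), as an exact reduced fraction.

t = 13/3

Assign B = (0, 0), U = (1, 0), J = (0, 1) — the answer is frame-independent, so this choice is without loss of generality.
1. D is the midpoint of UJ ⇒ D = (1/2, 1/2)
2. Z lies on line DB with DZ:ZB = -1:4 ⇒ Z = (2/3, 2/3)
3. R lies on line JZ with JR:RZ = 3:5 ⇒ R = (1/4, 7/8)
4. P is the centroid of triangle URZ ⇒ P = (23/36, 37/72)
through U parallel to ZP: direction (-1/36, -11/72); meets JR at A = (13/12, 11/24)
A = J + t·(R−J) with t = 13/3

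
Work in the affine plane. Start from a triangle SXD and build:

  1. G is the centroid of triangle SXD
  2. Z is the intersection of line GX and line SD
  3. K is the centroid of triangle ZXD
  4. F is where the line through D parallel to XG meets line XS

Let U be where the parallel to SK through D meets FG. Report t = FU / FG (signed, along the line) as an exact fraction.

Choose coordinates S = (0, 0), X = (1, 0), D = (0, 1).
1. G is the centroid of triangle SXD ⇒ G = (1/3, 1/3)
2. Z is the intersection of line GX and line SD ⇒ Z = (0, 1/2)
3. K is the centroid of triangle ZXD ⇒ K = (1/3, 1/2)
4. F is where the line through D parallel to XG meets line XS ⇒ F = (2, 0)
through D parallel to SK: direction (1/3, 1/2); meets FG at U = (-6/17, 8/17)
U = F + t·(G−F) with t = 24/17

t = 24/17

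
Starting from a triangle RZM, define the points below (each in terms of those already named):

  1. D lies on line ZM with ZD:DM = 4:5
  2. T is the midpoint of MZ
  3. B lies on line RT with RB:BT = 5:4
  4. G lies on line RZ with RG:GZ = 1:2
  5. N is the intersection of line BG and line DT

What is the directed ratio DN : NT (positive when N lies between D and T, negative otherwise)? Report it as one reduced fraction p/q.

Set R = (0, 0), Z = (1, 0), M = (0, 1); any affine frame gives the same invariant.
1. D lies on line ZM with ZD:DM = 4:5 ⇒ D = (5/9, 4/9)
2. T is the midpoint of MZ ⇒ T = (1/2, 1/2)
3. B lies on line RT with RB:BT = 5:4 ⇒ B = (5/18, 5/18)
4. G lies on line RZ with RG:GZ = 1:2 ⇒ G = (1/3, 0)
5. N is the intersection of line BG and line DT ⇒ N = (1/6, 5/6)
N = D + t·(T−D) with t = 7, so DN:NT = t:(1−t) = 7:-6

DN:NT = -7/6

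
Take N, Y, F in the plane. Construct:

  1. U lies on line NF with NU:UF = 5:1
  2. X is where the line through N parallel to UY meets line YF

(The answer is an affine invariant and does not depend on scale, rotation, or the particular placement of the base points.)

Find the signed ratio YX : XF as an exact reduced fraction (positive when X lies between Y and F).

Set N = (0, 0), Y = (1, 0), F = (0, 1); any affine frame gives the same invariant.
1. U lies on line NF with NU:UF = 5:1 ⇒ U = (0, 5/6)
2. X is where the line through N parallel to UY meets line YF ⇒ X = (6, -5)
X = Y + t·(F−Y) with t = -5, so YX:XF = t:(1−t) = -5:6

YX:XF = -5/6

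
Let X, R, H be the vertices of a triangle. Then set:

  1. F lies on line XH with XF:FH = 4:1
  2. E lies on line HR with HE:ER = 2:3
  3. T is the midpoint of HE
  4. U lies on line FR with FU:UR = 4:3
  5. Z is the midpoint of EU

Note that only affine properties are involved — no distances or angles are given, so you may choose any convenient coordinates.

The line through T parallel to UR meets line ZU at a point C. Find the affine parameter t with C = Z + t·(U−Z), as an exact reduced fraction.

t = -5/3

Work in coordinates with X = (0, 0), R = (1, 0), H = (0, 1).
1. F lies on line XH with XF:FH = 4:1 ⇒ F = (0, 4/5)
2. E lies on line HR with HE:ER = 2:3 ⇒ E = (2/5, 3/5)
3. T is the midpoint of HE ⇒ T = (1/5, 4/5)
4. U lies on line FR with FU:UR = 4:3 ⇒ U = (4/7, 12/35)
5. Z is the midpoint of EU ⇒ Z = (17/35, 33/70)
through T parallel to UR: direction (3/7, -12/35); meets ZU at C = (12/35, 24/35)
C = Z + t·(U−Z) with t = -5/3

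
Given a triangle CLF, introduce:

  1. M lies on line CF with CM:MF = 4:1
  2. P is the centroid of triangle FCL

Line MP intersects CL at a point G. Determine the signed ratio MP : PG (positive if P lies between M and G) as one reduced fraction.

MP:PG = 7/5

Assign C = (0, 0), L = (1, 0), F = (0, 1) — the answer is frame-independent, so this choice is without loss of generality.
1. M lies on line CF with CM:MF = 4:1 ⇒ M = (0, 4/5)
2. P is the centroid of triangle FCL ⇒ P = (1/3, 1/3)
line MP meets CL at G = (4/7, 0)
P = M + t·(G−M) with t = 7/12, so MP:PG = 7/12:5/12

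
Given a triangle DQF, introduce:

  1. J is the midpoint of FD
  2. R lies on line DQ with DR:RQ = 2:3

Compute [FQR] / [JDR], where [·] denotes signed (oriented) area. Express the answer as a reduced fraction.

Work in coordinates with D = (0, 0), Q = (1, 0), F = (0, 1).
1. J is the midpoint of FD ⇒ J = (0, 1/2)
2. R lies on line DQ with DR:RQ = 2:3 ⇒ R = (2/5, 0)
2·[FQR] = -3/5, 2·[JDR] = 1/5
[FQR]:[JDR] = -3/5:1/5 = -3

[FQR]:[JDR] = -3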